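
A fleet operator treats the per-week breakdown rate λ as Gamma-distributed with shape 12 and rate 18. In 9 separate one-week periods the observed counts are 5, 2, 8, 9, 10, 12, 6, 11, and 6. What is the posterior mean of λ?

3

Total count: 5 + 2 + 8 + 9 + 10 + 12 + 6 + 11 + 6 = 69.
Total exposure: 9 weeks.
Posterior: α' = 12 + 69 = 81, β' = 18 + 9 = 27.
Posterior mean = α'/β' = 81/27 = 3.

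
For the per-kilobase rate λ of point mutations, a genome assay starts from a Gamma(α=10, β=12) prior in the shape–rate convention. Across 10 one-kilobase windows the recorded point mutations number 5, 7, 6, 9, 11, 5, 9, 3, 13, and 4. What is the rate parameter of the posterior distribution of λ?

Total count: 5 + 7 + 6 + 9 + 11 + 5 + 9 + 3 + 13 + 4 = 72.
Total exposure: 10 kilobases.
Conjugate update: add total count to the shape and total exposure to the rate, giving Gamma(82, 22).

22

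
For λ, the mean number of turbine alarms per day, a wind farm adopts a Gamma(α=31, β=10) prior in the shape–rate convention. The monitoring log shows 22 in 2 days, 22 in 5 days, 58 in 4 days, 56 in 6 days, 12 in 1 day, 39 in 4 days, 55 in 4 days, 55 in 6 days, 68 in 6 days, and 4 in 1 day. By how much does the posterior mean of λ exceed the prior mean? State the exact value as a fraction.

Total count: 22 + 22 + 58 + 56 + 12 + 39 + 55 + 55 + 68 + 4 = 391.
Total exposure: 2 + 5 + 4 + 6 + 1 + 4 + 4 + 6 + 6 + 1 = 39 days.
Posterior: α' = 31 + 391 = 422, β' = 10 + 39 = 49.
Posterior mean = 422/49 = 422/49; prior mean = 31/10 = 31/10. Difference = 422/49 − 31/10 = 2701/490.

2701/490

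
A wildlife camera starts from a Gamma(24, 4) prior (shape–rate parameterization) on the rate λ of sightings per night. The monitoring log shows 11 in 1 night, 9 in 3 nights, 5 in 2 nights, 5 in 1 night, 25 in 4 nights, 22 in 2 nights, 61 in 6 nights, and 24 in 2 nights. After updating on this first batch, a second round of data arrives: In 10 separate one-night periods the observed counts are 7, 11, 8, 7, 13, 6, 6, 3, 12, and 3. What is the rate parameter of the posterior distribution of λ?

35

Total count: 11 + 9 + 5 + 5 + 25 + 22 + 61 + 24 = 162.
Total exposure: 1 + 3 + 2 + 1 + 4 + 2 + 6 + 2 = 21 nights.
After the first batch: Gamma(24 + 162, 4 + 21) = Gamma(186, 25).
Total count: 7 + 11 + 8 + 7 + 13 + 6 + 6 + 3 + 12 + 3 = 76.
Total exposure: 10 nights.
After the second batch: Gamma(186 + 76, 25 + 10) = Gamma(262, 35).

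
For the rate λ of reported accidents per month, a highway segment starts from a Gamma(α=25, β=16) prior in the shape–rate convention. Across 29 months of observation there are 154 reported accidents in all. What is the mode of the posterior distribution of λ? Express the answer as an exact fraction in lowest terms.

Total count 154 over total exposure 29 months.
The Gamma prior is conjugate for the Poisson rate, so λ | data ~ Gamma(25+154, 16+29) = Gamma(179, 45).
Posterior mode = (α'−1)/β' = 178/45.

178/45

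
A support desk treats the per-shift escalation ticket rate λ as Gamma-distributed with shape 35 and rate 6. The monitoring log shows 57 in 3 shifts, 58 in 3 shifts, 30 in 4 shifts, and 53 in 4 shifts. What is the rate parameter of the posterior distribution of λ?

20

Total count: 57 + 58 + 30 + 53 = 198.
Total exposure: 3 + 3 + 4 + 4 = 14 shifts.
Conjugate update: add total count to the shape and total exposure to the rate, giving Gamma(233, 20).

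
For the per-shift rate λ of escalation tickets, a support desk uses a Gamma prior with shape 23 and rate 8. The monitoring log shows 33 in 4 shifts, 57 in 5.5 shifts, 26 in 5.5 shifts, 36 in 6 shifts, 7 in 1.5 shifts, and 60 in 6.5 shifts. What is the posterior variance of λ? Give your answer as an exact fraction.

Total count: 33 + 57 + 26 + 36 + 7 + 60 = 219.
Total exposure: 4 + 5.5 + 5.5 + 6 + 1.5 + 6.5 = 29 shifts.
Conjugate update: add total count to the shape and total exposure to the rate, giving Gamma(242, 37).
Posterior variance = α'/β'² = 242/1369.

242/1369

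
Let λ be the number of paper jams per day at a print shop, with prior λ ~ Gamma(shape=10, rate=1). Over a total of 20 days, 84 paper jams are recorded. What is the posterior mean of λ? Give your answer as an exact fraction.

94/21

Total count 84 over total exposure 20 days.
Conjugate update: add total count to the shape and total exposure to the rate, giving Gamma(94, 21).
Posterior mean = α'/β' = 94/21.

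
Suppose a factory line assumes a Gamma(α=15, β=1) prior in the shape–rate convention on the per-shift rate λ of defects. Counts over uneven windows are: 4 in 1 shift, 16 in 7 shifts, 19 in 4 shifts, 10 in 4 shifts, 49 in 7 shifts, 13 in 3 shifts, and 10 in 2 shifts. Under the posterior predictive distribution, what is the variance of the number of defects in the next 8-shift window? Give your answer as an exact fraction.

40256/841

Total count: 4 + 16 + 19 + 10 + 49 + 13 + 10 = 121.
Total exposure: 1 + 7 + 4 + 4 + 7 + 3 + 2 = 28 shifts.
Conjugate update: add total count to the shape and total exposure to the rate, giving Gamma(136, 29).
The posterior predictive for a window of length T is Negative Binomial with variance T·α'·(β'+T)/β'² = 8·136·37/841 = 40256/841.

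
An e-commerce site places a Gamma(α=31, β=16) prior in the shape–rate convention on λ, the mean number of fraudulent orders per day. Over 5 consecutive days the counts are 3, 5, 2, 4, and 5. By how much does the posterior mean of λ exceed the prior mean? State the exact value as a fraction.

149/336

Total count: 3 + 5 + 2 + 4 + 5 = 19.
Total exposure: 5 days.
Posterior: α' = 31 + 19 = 50, β' = 16 + 5 = 21.
Posterior mean = 50/21 = 50/21; prior mean = 31/16 = 31/16. Difference = 50/21 − 31/16 = 149/336.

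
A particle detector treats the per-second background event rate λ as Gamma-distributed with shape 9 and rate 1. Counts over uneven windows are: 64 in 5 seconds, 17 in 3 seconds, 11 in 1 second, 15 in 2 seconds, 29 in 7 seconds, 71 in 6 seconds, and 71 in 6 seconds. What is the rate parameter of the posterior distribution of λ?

Total count: 64 + 17 + 11 + 15 + 29 + 71 + 71 = 278.
Total exposure: 5 + 3 + 1 + 2 + 7 + 6 + 6 = 30 seconds.
Gamma(α, β) with Poisson data over total exposure Σt gives posterior Gamma(α+Σx, β+Σt) = Gamma(287, 31).

31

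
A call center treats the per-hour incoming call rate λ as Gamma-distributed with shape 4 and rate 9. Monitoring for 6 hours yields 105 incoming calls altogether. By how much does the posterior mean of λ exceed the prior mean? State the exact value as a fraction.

Total count 105 over total exposure 6 hours.
The Gamma prior is conjugate for the Poisson rate, so λ | data ~ Gamma(4+105, 9+6) = Gamma(109, 15).
Posterior mean = 109/15 = 109/15; prior mean = 4/9 = 4/9. Difference = 109/15 − 4/9 = 307/45.

307/45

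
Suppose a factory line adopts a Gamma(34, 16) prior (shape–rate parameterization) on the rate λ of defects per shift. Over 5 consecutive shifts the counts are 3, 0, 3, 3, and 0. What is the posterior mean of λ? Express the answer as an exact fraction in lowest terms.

43/21

Total count: 3 + 0 + 3 + 3 + 0 = 9.
Total exposure: 5 shifts.
Conjugate update: add total count to the shape and total exposure to the rate, giving Gamma(43, 21).
Posterior mean = α'/β' = 43/21.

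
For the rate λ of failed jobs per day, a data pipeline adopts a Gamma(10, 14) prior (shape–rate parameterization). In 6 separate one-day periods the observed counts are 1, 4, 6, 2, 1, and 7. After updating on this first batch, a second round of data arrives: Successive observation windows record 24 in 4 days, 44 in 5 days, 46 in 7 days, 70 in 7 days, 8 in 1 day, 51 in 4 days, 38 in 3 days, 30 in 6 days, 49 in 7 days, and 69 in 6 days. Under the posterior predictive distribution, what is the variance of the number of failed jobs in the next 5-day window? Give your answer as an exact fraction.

Total count: 1 + 4 + 6 + 2 + 1 + 7 = 21.
Total exposure: 6 days.
After the first batch: Gamma(10 + 21, 14 + 6) = Gamma(31, 20).
Total count: 24 + 44 + 46 + 70 + 8 + 51 + 38 + 30 + 49 + 69 = 429.
Total exposure: 4 + 5 + 7 + 7 + 1 + 4 + 3 + 6 + 7 + 6 = 50 days.
After the second batch: Gamma(31 + 429, 20 + 50) = Gamma(460, 70).
The posterior predictive for a window of length T is Negative Binomial with variance T·α'·(β'+T)/β'² = 5·460·75/4900 = 1725/49.

1725/49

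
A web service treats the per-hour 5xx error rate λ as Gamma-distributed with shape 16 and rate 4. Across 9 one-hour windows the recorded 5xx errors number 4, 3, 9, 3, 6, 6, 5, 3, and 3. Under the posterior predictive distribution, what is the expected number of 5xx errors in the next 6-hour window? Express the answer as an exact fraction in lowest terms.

Total count: 4 + 3 + 9 + 3 + 6 + 6 + 5 + 3 + 3 = 42.
Total exposure: 9 hours.
By Gamma–Poisson conjugacy, the posterior is Gamma(α + Σx, β + Σt) = Gamma(16 + 42, 4 + 9) = Gamma(58, 13).
Predictive mean over a 6-hour window = T·E[λ|data] = 6·58/13 = 348/13.

348/13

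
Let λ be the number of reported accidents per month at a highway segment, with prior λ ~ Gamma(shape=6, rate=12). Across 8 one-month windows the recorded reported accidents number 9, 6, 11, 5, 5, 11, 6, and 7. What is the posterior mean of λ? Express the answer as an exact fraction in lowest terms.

33/10

Total count: 9 + 6 + 11 + 5 + 5 + 11 + 6 + 7 = 60.
Total exposure: 8 months.
By Gamma–Poisson conjugacy, the posterior is Gamma(α + Σx, β + Σt) = Gamma(6 + 60, 12 + 8) = Gamma(66, 20).
Posterior mean = α'/β' = 66/20 = 33/10.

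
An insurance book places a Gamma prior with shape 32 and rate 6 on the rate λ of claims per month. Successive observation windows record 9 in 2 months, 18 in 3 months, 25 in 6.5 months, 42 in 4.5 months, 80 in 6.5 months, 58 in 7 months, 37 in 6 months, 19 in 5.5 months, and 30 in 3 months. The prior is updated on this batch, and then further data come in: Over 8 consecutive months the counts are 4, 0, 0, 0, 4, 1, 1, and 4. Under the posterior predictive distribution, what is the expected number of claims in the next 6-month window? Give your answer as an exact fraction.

Total count: 9 + 18 + 25 + 42 + 80 + 58 + 37 + 19 + 30 = 318.
Total exposure: 2 + 3 + 6.5 + 4.5 + 6.5 + 7 + 6 + 5.5 + 3 = 44 months.
After the first batch: Gamma(32 + 318, 6 + 44) = Gamma(350, 50).
Total count: 4 + 0 + 0 + 0 + 4 + 1 + 1 + 4 = 14.
Total exposure: 8 months.
After the second batch: Gamma(350 + 14, 50 + 8) = Gamma(364, 58).
Predictive mean over a 6-month window = T·E[λ|data] = 6·364/58 = 1092/29.

1092/29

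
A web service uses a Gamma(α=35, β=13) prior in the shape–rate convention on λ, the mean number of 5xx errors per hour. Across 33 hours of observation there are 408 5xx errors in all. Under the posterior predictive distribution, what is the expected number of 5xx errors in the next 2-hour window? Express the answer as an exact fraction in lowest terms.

443/23

Total count 408 over total exposure 33 hours.
Gamma(α, β) with Poisson data over total exposure Σt gives posterior Gamma(α+Σx, β+Σt) = Gamma(443, 46).
Predictive mean over a 2-hour window = T·E[λ|data] = 2·443/46 = 443/23.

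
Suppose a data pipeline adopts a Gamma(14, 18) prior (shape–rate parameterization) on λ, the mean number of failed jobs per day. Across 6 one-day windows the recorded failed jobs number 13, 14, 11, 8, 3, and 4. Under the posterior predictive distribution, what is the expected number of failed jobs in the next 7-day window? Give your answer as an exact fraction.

469/24

Total count: 13 + 14 + 11 + 8 + 3 + 4 = 53.
Total exposure: 6 days.
By Gamma–Poisson conjugacy, the posterior is Gamma(α + Σx, β + Σt) = Gamma(14 + 53, 18 + 6) = Gamma(67, 24).
Predictive mean over a 7-day window = T·E[λ|data] = 7·67/24 = 469/24.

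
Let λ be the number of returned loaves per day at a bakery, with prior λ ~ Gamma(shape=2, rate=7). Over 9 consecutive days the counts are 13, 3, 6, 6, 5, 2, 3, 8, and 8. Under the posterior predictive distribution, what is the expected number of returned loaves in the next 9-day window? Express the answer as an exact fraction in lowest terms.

63/2

Total count: 13 + 3 + 6 + 6 + 5 + 2 + 3 + 8 + 8 = 54.
Total exposure: 9 days.
Conjugate update: add total count to the shape and total exposure to the rate, giving Gamma(56, 16).
Predictive mean over a 9-day window = T·E[λ|data] = 9·56/16 = 63/2.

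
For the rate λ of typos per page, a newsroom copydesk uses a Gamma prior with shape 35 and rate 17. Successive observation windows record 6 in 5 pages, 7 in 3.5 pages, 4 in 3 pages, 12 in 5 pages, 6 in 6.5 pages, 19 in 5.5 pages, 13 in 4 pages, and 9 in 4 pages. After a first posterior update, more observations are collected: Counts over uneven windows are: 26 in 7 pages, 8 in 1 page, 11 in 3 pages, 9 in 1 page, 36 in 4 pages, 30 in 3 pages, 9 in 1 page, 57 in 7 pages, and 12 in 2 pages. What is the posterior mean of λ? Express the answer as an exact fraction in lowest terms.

Total count: 6 + 7 + 4 + 12 + 6 + 19 + 13 + 9 = 76.
Total exposure: 5 + 3.5 + 3 + 5 + 6.5 + 5.5 + 4 + 4 = 36.5 pages.
After the first batch: Gamma(35 + 76, 17 + 36.5) = Gamma(111, 107/2).
Total count: 26 + 8 + 11 + 9 + 36 + 30 + 9 + 57 + 12 = 198.
Total exposure: 7 + 1 + 3 + 1 + 4 + 3 + 1 + 7 + 2 = 29 pages.
After the second batch: Gamma(111 + 198, 107/2 + 29) = Gamma(309, 165/2).
Posterior mean = α'/β' = 309/(165/2) = 206/55.

206/55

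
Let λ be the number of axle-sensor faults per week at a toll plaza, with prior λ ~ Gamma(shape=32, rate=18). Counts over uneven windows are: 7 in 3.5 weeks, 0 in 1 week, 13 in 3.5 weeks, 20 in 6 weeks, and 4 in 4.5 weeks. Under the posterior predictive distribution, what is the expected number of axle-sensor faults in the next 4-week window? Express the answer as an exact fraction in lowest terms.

Total count: 7 + 0 + 13 + 20 + 4 = 44.
Total exposure: 3.5 + 1 + 3.5 + 6 + 4.5 = 18.5 weeks.
By Gamma–Poisson conjugacy, the posterior is Gamma(α + Σx, β + Σt) = Gamma(32 + 44, 18 + 18.5) = Gamma(76, 73/2).
Predictive mean over a 4-week window = T·E[λ|data] = 4·76/(73/2) = 608/73.

608/73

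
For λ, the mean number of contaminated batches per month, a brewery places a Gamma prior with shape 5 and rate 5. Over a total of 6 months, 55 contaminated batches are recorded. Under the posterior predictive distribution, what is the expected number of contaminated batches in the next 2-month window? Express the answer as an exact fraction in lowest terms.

Total count 55 over total exposure 6 months.
Posterior: α' = 5 + 55 = 60, β' = 5 + 6 = 11.
Predictive mean over a 2-month window = T·E[λ|data] = 2·60/11 = 120/11.

120/11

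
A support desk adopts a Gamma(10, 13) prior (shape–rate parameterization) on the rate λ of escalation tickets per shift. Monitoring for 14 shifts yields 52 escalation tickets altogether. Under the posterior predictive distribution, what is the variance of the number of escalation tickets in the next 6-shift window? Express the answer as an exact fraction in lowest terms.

1364/81

Total count 52 over total exposure 14 shifts.
By Gamma–Poisson conjugacy, the posterior is Gamma(α + Σx, β + Σt) = Gamma(10 + 52, 13 + 14) = Gamma(62, 27).
The posterior predictive for a window of length T is Negative Binomial with variance T·α'·(β'+T)/β'² = 6·62·33/729 = 1364/81.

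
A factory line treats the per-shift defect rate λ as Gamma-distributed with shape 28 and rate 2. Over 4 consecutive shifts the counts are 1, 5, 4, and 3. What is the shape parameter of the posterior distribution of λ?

41

Total count: 1 + 5 + 4 + 3 = 13.
Total exposure: 4 shifts.
By Gamma–Poisson conjugacy, the posterior is Gamma(α + Σx, β + Σt) = Gamma(28 + 13, 2 + 4) = Gamma(41, 6).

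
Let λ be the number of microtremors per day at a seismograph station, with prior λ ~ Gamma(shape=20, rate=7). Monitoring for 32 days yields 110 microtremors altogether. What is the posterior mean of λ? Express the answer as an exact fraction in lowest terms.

Total count 110 over total exposure 32 days.
Conjugate update: add total count to the shape and total exposure to the rate, giving Gamma(130, 39).
Posterior mean = α'/β' = 130/39 = 10/3.

10/3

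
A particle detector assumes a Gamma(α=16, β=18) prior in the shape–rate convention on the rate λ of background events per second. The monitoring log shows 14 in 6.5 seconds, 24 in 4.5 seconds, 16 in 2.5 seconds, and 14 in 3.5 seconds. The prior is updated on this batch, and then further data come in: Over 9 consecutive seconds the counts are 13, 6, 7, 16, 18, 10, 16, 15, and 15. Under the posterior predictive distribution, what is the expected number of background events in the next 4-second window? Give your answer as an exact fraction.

200/11

Total count: 14 + 24 + 16 + 14 = 68.
Total exposure: 6.5 + 4.5 + 2.5 + 3.5 = 17 seconds.
After the first batch: Gamma(16 + 68, 18 + 17) = Gamma(84, 35).
Total count: 13 + 6 + 7 + 16 + 18 + 10 + 16 + 15 + 15 = 116.
Total exposure: 9 seconds.
After the second batch: Gamma(84 + 116, 35 + 9) = Gamma(200, 44).
Predictive mean over a 4-second window = T·E[λ|data] = 4·200/44 = 200/11.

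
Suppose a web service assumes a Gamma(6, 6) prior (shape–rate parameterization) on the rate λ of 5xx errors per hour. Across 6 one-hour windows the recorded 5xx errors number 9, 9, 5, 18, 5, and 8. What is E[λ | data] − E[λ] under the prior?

4

Total count: 9 + 9 + 5 + 18 + 5 + 8 = 54.
Total exposure: 6 hours.
Conjugate update: add total count to the shape and total exposure to the rate, giving Gamma(60, 12).
Posterior mean = 60/12 = 5; prior mean = 6/6 = 1. Difference = 5 − 1 = 4.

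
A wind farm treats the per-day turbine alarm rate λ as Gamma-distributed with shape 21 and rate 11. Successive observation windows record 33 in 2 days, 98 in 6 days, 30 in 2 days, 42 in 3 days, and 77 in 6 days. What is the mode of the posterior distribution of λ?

10

Total count: 33 + 98 + 30 + 42 + 77 = 280.
Total exposure: 2 + 6 + 2 + 3 + 6 = 19 days.
Conjugate update: add total count to the shape and total exposure to the rate, giving Gamma(301, 30).
Posterior mode = (α'−1)/β' = 300/30 = 10.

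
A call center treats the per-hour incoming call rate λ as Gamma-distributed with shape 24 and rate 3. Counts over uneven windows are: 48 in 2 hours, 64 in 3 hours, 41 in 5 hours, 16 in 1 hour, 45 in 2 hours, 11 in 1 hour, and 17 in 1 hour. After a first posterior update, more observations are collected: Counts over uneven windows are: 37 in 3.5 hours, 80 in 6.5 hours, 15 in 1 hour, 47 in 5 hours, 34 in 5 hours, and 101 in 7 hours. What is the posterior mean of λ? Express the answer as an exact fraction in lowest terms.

Total count: 48 + 64 + 41 + 16 + 45 + 11 + 17 = 242.
Total exposure: 2 + 3 + 5 + 1 + 2 + 1 + 1 = 15 hours.
After the first batch: Gamma(24 + 242, 3 + 15) = Gamma(266, 18).
Total count: 37 + 80 + 15 + 47 + 34 + 101 = 314.
Total exposure: 3.5 + 6.5 + 1 + 5 + 5 + 7 = 28 hours.
After the second batch: Gamma(266 + 314, 18 + 28) = Gamma(580, 46).
Posterior mean = α'/β' = 580/46 = 290/23.

290/23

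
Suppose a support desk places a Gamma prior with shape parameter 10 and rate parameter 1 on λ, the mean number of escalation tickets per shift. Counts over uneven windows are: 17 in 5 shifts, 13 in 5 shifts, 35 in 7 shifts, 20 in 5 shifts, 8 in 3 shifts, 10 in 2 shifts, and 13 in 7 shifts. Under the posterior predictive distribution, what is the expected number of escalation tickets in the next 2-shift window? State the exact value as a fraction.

36/5

Total count: 17 + 13 + 35 + 20 + 8 + 10 + 13 = 116.
Total exposure: 5 + 5 + 7 + 5 + 3 + 2 + 7 = 34 shifts.
By Gamma–Poisson conjugacy, the posterior is Gamma(α + Σx, β + Σt) = Gamma(10 + 116, 1 + 34) = Gamma(126, 35).
Predictive mean over a 2-shift window = T·E[λ|data] = 2·126/35 = 36/5.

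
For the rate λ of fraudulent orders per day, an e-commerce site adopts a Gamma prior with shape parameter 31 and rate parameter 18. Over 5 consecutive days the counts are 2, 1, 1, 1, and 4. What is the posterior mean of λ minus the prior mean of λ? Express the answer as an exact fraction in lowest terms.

7/414

Total count: 2 + 1 + 1 + 1 + 4 = 9.
Total exposure: 5 days.
Conjugate update: add total count to the shape and total exposure to the rate, giving Gamma(40, 23).
Posterior mean = 40/23 = 40/23; prior mean = 31/18 = 31/18. Difference = 40/23 − 31/18 = 7/414.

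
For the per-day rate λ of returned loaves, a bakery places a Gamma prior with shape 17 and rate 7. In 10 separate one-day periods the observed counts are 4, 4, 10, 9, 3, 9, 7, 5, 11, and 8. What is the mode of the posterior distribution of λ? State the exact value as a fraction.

86/17

Total count: 4 + 4 + 10 + 9 + 3 + 9 + 7 + 5 + 11 + 8 = 70.
Total exposure: 10 days.
Conjugate update: add total count to the shape and total exposure to the rate, giving Gamma(87, 17).
Posterior mode = (α'−1)/β' = 86/17.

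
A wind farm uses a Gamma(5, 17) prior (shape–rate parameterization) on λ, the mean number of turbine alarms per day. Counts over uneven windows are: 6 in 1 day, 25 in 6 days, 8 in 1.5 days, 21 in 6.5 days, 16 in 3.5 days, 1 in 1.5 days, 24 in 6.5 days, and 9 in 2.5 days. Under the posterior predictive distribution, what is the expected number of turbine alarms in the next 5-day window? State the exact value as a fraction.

25/2

Total count: 6 + 25 + 8 + 21 + 16 + 1 + 24 + 9 = 110.
Total exposure: 1 + 6 + 1.5 + 6.5 + 3.5 + 1.5 + 6.5 + 2.5 = 29 days.
Conjugate update: add total count to the shape and total exposure to the rate, giving Gamma(115, 46).
Predictive mean over a 5-day window = T·E[λ|data] = 5·115/46 = 25/2.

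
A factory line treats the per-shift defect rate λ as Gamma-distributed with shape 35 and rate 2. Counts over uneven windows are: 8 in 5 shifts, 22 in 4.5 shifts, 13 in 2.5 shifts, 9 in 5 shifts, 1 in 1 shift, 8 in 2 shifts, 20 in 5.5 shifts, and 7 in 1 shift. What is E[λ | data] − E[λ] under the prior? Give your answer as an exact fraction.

-501/38

Total count: 8 + 22 + 13 + 9 + 1 + 8 + 20 + 7 = 88.
Total exposure: 5 + 4.5 + 2.5 + 5 + 1 + 2 + 5.5 + 1 = 26.5 shifts.
By Gamma–Poisson conjugacy, the posterior is Gamma(α + Σx, β + Σt) = Gamma(35 + 88, 2 + 26.5) = Gamma(123, 57/2).
Posterior mean = 123/(57/2) = 82/19; prior mean = 35/2 = 35/2. Difference = 82/19 − 35/2 = -501/38.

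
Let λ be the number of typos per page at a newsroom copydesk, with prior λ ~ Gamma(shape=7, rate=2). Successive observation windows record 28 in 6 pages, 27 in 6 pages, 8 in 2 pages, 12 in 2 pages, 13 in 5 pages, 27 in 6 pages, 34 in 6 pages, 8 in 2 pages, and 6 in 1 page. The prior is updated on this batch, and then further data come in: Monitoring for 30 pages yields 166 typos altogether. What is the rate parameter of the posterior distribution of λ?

68

Total count: 28 + 27 + 8 + 12 + 13 + 27 + 34 + 8 + 6 = 163.
Total exposure: 6 + 6 + 2 + 2 + 5 + 6 + 6 + 2 + 1 = 36 pages.
After the first batch: Gamma(7 + 163, 2 + 36) = Gamma(170, 38).
Total count 166 over total exposure 30 pages.
After the second batch: Gamma(170 + 166, 38 + 30) = Gamma(336, 68).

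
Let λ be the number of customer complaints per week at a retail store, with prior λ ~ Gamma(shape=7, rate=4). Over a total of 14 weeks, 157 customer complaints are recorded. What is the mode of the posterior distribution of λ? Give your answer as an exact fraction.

163/18

Total count 157 over total exposure 14 weeks.
Posterior: α' = 7 + 157 = 164, β' = 4 + 14 = 18.
Posterior mode = (α'−1)/β' = 163/18.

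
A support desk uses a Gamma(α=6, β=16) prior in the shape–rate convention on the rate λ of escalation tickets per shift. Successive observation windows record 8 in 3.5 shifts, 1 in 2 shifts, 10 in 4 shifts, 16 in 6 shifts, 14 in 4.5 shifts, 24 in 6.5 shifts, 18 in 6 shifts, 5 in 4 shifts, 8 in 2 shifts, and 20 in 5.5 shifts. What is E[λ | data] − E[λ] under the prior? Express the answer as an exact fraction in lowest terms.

43/24

Total count: 8 + 1 + 10 + 16 + 14 + 24 + 18 + 5 + 8 + 20 = 124.
Total exposure: 3.5 + 2 + 4 + 6 + 4.5 + 6.5 + 6 + 4 + 2 + 5.5 = 44 shifts.
Posterior: α' = 6 + 124 = 130, β' = 16 + 44 = 60.
Posterior mean = 130/60 = 13/6; prior mean = 6/16 = 3/8. Difference = 13/6 − 3/8 = 43/24.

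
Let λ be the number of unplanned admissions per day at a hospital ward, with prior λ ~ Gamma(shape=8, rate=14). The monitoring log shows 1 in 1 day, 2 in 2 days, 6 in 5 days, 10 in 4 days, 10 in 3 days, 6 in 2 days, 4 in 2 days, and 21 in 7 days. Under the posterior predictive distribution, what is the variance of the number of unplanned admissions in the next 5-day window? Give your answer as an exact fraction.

153/16

Total count: 1 + 2 + 6 + 10 + 10 + 6 + 4 + 21 = 60.
Total exposure: 1 + 2 + 5 + 4 + 3 + 2 + 2 + 7 = 26 days.
Gamma(α, β) with Poisson data over total exposure Σt gives posterior Gamma(α+Σx, β+Σt) = Gamma(68, 40).
The posterior predictive for a window of length T is Negative Binomial with variance T·α'·(β'+T)/β'² = 5·68·45/1600 = 153/16.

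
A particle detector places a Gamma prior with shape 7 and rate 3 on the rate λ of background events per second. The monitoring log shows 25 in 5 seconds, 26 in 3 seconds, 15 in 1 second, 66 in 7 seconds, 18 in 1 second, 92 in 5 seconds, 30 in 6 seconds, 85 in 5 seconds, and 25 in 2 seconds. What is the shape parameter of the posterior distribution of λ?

Total count: 25 + 26 + 15 + 66 + 18 + 92 + 30 + 85 + 25 = 382.
Total exposure: 5 + 3 + 1 + 7 + 1 + 5 + 6 + 5 + 2 = 35 seconds.
Conjugate update: add total count to the shape and total exposure to the rate, giving Gamma(389, 38).

389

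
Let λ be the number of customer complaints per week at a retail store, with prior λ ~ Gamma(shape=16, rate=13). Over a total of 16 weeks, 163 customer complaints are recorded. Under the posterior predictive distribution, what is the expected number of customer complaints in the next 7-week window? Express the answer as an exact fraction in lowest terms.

Total count 163 over total exposure 16 weeks.
By Gamma–Poisson conjugacy, the posterior is Gamma(α + Σx, β + Σt) = Gamma(16 + 163, 13 + 16) = Gamma(179, 29).
Predictive mean over a 7-week window = T·E[λ|data] = 7·179/29 = 1253/29.

1253/29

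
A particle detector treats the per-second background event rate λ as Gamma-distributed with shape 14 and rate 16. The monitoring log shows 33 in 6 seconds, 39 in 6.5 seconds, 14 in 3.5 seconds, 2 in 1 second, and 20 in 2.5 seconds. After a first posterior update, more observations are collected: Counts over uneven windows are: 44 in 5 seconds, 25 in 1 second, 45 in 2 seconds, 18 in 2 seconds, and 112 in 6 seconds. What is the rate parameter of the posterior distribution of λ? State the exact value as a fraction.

103/2

Total count: 33 + 39 + 14 + 2 + 20 = 108.
Total exposure: 6 + 6.5 + 3.5 + 1 + 2.5 = 19.5 seconds.
After the first batch: Gamma(14 + 108, 16 + 19.5) = Gamma(122, 71/2).
Total count: 44 + 25 + 45 + 18 + 112 = 244.
Total exposure: 5 + 1 + 2 + 2 + 6 = 16 seconds.
After the second batch: Gamma(122 + 244, 71/2 + 16) = Gamma(366, 103/2).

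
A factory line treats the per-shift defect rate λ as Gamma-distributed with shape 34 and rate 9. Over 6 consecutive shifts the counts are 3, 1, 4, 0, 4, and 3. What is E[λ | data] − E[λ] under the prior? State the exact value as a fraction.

Total count: 3 + 1 + 4 + 0 + 4 + 3 = 15.
Total exposure: 6 shifts.
The Gamma prior is conjugate for the Poisson rate, so λ | data ~ Gamma(34+15, 9+6) = Gamma(49, 15).
Posterior mean = 49/15 = 49/15; prior mean = 34/9 = 34/9. Difference = 49/15 − 34/9 = -23/45.

-23/45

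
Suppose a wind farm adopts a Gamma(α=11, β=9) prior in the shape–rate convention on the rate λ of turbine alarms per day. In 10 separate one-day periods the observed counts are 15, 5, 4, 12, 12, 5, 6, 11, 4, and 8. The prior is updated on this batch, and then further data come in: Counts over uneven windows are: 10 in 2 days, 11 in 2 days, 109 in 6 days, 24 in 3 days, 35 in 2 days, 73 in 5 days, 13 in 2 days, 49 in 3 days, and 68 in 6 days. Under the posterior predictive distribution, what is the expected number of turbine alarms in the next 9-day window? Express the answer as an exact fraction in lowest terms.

Total count: 15 + 5 + 4 + 12 + 12 + 5 + 6 + 11 + 4 + 8 = 82.
Total exposure: 10 days.
After the first batch: Gamma(11 + 82, 9 + 10) = Gamma(93, 19).
Total count: 10 + 11 + 109 + 24 + 35 + 73 + 13 + 49 + 68 = 392.
Total exposure: 2 + 2 + 6 + 3 + 2 + 5 + 2 + 3 + 6 = 31 days.
After the second batch: Gamma(93 + 392, 19 + 31) = Gamma(485, 50).
Predictive mean over a 9-day window = T·E[λ|data] = 9·485/50 = 873/10.

873/10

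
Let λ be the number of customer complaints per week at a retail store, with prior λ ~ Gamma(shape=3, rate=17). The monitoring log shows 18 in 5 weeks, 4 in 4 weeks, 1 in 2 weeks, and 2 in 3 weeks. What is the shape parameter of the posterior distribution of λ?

Total count: 18 + 4 + 1 + 2 = 25.
Total exposure: 5 + 4 + 2 + 3 = 14 weeks.
The Gamma prior is conjugate for the Poisson rate, so λ | data ~ Gamma(3+25, 17+14) = Gamma(28, 31).

28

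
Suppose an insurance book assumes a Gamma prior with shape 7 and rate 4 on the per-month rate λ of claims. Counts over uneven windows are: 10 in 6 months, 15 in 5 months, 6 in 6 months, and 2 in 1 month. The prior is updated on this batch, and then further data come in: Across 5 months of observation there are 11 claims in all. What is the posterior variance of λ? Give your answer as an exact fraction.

17/243

Total count: 10 + 15 + 6 + 2 = 33.
Total exposure: 6 + 5 + 6 + 1 = 18 months.
After the first batch: Gamma(7 + 33, 4 + 18) = Gamma(40, 22).
Total count 11 over total exposure 5 months.
After the second batch: Gamma(40 + 11, 22 + 5) = Gamma(51, 27).
Posterior variance = α'/β'² = 51/729 = 17/243.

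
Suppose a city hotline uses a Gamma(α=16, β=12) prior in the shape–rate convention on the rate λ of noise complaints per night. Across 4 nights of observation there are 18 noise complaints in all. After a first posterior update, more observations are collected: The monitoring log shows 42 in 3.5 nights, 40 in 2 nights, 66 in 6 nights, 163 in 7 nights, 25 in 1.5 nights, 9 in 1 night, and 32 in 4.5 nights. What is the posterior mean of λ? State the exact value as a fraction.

822/83

Total count 18 over total exposure 4 nights.
After the first batch: Gamma(16 + 18, 12 + 4) = Gamma(34, 16).
Total count: 42 + 40 + 66 + 163 + 25 + 9 + 32 = 377.
Total exposure: 3.5 + 2 + 6 + 7 + 1.5 + 1 + 4.5 = 25.5 nights.
After the second batch: Gamma(34 + 377, 16 + 25.5) = Gamma(411, 83/2).
Posterior mean = α'/β' = 411/(83/2) = 822/83.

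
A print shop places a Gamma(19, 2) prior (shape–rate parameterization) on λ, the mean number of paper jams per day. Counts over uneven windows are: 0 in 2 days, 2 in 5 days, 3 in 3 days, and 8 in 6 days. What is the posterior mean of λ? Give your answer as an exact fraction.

16/9

Total count: 0 + 2 + 3 + 8 = 13.
Total exposure: 2 + 5 + 3 + 6 = 16 days.
The Gamma prior is conjugate for the Poisson rate, so λ | data ~ Gamma(19+13, 2+16) = Gamma(32, 18).
Posterior mean = α'/β' = 32/18 = 16/9.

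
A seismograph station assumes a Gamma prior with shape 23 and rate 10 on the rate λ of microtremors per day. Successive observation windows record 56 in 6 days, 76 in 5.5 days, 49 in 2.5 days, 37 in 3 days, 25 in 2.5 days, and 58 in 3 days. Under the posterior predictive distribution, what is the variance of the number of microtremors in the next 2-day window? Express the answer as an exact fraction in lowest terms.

89424/4225

Total count: 56 + 76 + 49 + 37 + 25 + 58 = 301.
Total exposure: 6 + 5.5 + 2.5 + 3 + 2.5 + 3 = 22.5 days.
By Gamma–Poisson conjugacy, the posterior is Gamma(α + Σx, β + Σt) = Gamma(23 + 301, 10 + 22.5) = Gamma(324, 65/2).
The posterior predictive for a window of length T is Negative Binomial with variance T·α'·(β'+T)/β'² = 2·324·(69/2)/(4225/4) = 89424/4225.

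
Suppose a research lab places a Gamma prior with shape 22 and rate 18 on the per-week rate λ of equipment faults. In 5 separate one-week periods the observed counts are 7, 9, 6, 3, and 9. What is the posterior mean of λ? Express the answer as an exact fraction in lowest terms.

56/23

Total count: 7 + 9 + 6 + 3 + 9 = 34.
Total exposure: 5 weeks.
Posterior: α' = 22 + 34 = 56, β' = 18 + 5 = 23.
Posterior mean = α'/β' = 56/23.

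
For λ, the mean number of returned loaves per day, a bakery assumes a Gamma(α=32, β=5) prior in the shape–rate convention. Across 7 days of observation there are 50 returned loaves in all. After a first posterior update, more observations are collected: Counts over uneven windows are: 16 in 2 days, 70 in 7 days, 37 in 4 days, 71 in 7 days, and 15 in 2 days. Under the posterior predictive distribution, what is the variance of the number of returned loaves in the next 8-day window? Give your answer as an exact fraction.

Total count 50 over total exposure 7 days.
After the first batch: Gamma(32 + 50, 5 + 7) = Gamma(82, 12).
Total count: 16 + 70 + 37 + 71 + 15 = 209.
Total exposure: 2 + 7 + 4 + 7 + 2 = 22 days.
After the second batch: Gamma(82 + 209, 12 + 22) = Gamma(291, 34).
The posterior predictive for a window of length T is Negative Binomial with variance T·α'·(β'+T)/β'² = 8·291·42/1156 = 24444/289.

24444/289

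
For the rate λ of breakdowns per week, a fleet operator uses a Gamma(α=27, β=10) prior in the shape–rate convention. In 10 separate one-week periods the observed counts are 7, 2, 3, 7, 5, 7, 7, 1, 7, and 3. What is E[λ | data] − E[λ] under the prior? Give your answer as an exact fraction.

Total count: 7 + 2 + 3 + 7 + 5 + 7 + 7 + 1 + 7 + 3 = 49.
Total exposure: 10 weeks.
By Gamma–Poisson conjugacy, the posterior is Gamma(α + Σx, β + Σt) = Gamma(27 + 49, 10 + 10) = Gamma(76, 20).
Posterior mean = 76/20 = 19/5; prior mean = 27/10 = 27/10. Difference = 19/5 − 27/10 = 11/10.

11/10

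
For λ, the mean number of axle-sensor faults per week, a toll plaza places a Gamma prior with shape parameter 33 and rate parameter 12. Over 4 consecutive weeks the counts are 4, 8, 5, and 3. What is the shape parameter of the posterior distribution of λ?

53

Total count: 4 + 8 + 5 + 3 = 20.
Total exposure: 4 weeks.
The Gamma prior is conjugate for the Poisson rate, so λ | data ~ Gamma(33+20, 12+4) = Gamma(53, 16).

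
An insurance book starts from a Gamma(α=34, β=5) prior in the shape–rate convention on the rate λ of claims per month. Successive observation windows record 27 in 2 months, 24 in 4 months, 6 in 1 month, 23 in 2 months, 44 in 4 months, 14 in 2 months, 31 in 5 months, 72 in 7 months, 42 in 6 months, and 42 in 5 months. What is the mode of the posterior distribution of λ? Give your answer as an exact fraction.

Total count: 27 + 24 + 6 + 23 + 44 + 14 + 31 + 72 + 42 + 42 = 325.
Total exposure: 2 + 4 + 1 + 2 + 4 + 2 + 5 + 7 + 6 + 5 = 38 months.
Posterior: α' = 34 + 325 = 359, β' = 5 + 38 = 43.
Posterior mode = (α'−1)/β' = 358/43.

358/43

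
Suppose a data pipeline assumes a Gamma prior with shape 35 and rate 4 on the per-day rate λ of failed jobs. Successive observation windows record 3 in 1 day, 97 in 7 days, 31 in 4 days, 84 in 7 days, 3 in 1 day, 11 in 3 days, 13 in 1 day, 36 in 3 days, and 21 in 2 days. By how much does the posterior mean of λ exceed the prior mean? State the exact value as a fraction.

Total count: 3 + 97 + 31 + 84 + 3 + 11 + 13 + 36 + 21 = 299.
Total exposure: 1 + 7 + 4 + 7 + 1 + 3 + 1 + 3 + 2 = 29 days.
Gamma(α, β) with Poisson data over total exposure Σt gives posterior Gamma(α+Σx, β+Σt) = Gamma(334, 33).
Posterior mean = 334/33 = 334/33; prior mean = 35/4 = 35/4. Difference = 334/33 − 35/4 = 181/132.

181/132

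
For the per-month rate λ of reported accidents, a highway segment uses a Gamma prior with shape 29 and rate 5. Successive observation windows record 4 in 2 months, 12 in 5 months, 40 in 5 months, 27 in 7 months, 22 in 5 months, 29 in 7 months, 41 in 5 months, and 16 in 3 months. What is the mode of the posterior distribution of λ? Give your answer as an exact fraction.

Total count: 4 + 12 + 40 + 27 + 22 + 29 + 41 + 16 = 191.
Total exposure: 2 + 5 + 5 + 7 + 5 + 7 + 5 + 3 = 39 months.
The Gamma prior is conjugate for the Poisson rate, so λ | data ~ Gamma(29+191, 5+39) = Gamma(220, 44).
Posterior mode = (α'−1)/β' = 219/44.

219/44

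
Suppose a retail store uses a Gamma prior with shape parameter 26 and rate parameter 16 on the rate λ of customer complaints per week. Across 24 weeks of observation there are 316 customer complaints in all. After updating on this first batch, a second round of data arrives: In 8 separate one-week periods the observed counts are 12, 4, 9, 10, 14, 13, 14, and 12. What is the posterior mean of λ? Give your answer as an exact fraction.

Total count 316 over total exposure 24 weeks.
After the first batch: Gamma(26 + 316, 16 + 24) = Gamma(342, 40).
Total count: 12 + 4 + 9 + 10 + 14 + 13 + 14 + 12 = 88.
Total exposure: 8 weeks.
After the second batch: Gamma(342 + 88, 40 + 8) = Gamma(430, 48).
Posterior mean = α'/β' = 430/48 = 215/24.

215/24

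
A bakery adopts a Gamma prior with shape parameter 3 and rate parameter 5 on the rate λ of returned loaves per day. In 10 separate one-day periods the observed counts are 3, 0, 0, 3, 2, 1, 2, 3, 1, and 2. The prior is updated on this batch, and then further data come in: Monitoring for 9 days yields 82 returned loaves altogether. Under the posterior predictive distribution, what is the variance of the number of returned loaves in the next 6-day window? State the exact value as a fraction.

255/8

Total count: 3 + 0 + 0 + 3 + 2 + 1 + 2 + 3 + 1 + 2 = 17.
Total exposure: 10 days.
After the first batch: Gamma(3 + 17, 5 + 10) = Gamma(20, 15).
Total count 82 over total exposure 9 days.
After the second batch: Gamma(20 + 82, 15 + 9) = Gamma(102, 24).
The posterior predictive for a window of length T is Negative Binomial with variance T·α'·(β'+T)/β'² = 6·102·30/576 = 255/8.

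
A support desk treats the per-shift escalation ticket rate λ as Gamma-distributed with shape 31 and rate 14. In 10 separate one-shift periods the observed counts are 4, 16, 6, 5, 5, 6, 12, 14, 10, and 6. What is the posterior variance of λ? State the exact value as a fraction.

Total count: 4 + 16 + 6 + 5 + 5 + 6 + 12 + 14 + 10 + 6 = 84.
Total exposure: 10 shifts.
By Gamma–Poisson conjugacy, the posterior is Gamma(α + Σx, β + Σt) = Gamma(31 + 84, 14 + 10) = Gamma(115, 24).
Posterior variance = α'/β'² = 115/576.

115/576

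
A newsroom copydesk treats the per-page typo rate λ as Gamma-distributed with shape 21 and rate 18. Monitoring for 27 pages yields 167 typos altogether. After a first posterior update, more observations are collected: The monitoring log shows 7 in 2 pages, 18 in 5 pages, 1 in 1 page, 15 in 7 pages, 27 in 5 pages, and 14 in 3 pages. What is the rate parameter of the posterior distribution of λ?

Total count 167 over total exposure 27 pages.
After the first batch: Gamma(21 + 167, 18 + 27) = Gamma(188, 45).
Total count: 7 + 18 + 1 + 15 + 27 + 14 = 82.
Total exposure: 2 + 5 + 1 + 7 + 5 + 3 = 23 pages.
After the second batch: Gamma(188 + 82, 45 + 23) = Gamma(270, 68).

68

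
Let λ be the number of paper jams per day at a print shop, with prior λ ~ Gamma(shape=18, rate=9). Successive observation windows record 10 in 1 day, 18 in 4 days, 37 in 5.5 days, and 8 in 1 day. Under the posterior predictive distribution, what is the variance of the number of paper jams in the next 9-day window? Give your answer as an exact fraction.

Total count: 10 + 18 + 37 + 8 = 73.
Total exposure: 1 + 4 + 5.5 + 1 = 11.5 days.
Conjugate update: add total count to the shape and total exposure to the rate, giving Gamma(91, 41/2).
The posterior predictive for a window of length T is Negative Binomial with variance T·α'·(β'+T)/β'² = 9·91·(59/2)/(1681/4) = 96642/1681.

96642/1681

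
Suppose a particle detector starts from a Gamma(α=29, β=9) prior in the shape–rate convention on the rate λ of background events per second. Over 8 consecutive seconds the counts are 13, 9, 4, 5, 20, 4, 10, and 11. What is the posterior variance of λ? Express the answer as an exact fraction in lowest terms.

105/289

Total count: 13 + 9 + 4 + 5 + 20 + 4 + 10 + 11 = 76.
Total exposure: 8 seconds.
Posterior: α' = 29 + 76 = 105, β' = 9 + 8 = 17.
Posterior variance = α'/β'² = 105/289.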